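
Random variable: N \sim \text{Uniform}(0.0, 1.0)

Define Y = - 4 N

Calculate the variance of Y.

For Y = aN + b: Var(Y) = a² * Var(N)
Var(N) = (1 - 0)^2/12 = 0.083333333
Var(Y) = (-4)² * 0.083333333 = 16 * 0.083333333 = 1.3333333

1.3333333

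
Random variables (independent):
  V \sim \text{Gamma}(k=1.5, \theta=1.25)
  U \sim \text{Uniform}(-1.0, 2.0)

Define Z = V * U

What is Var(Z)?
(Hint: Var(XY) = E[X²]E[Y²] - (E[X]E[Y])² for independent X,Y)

Var(XY) = E[X²]E[Y²] - (E[X]E[Y])²
E[V] = 1.875, Var(V) = 2.34375
E[U] = 0.5, Var(U) = 0.75
E[V²] = 2.34375 + 1.875² = 5.859375
E[U²] = 0.75 + 0.5² = 1
Var(Z) = 5.859375*1 - (1.875*0.5)²
= 5.859375 - 0.87890625 = 4.9804688

4.9804688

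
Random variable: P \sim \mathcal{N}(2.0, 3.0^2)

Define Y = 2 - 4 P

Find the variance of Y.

For Y = aP + b: Var(Y) = a² * Var(P)
Var(P) = 3.0^2 = 9
Var(Y) = (-4)² * 9 = 16 * 9 = 144

144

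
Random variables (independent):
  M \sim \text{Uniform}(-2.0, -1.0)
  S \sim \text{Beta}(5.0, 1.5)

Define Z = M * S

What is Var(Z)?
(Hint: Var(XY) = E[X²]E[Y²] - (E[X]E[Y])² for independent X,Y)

Var(XY) = E[X²]E[Y²] - (E[X]E[Y])²
E[M] = -1.5, Var(M) = 0.083333333
E[S] = 0.76923077, Var(S) = 0.023668639
E[M²] = 0.083333333 + (-1.5)² = 2.3333333
E[S²] = 0.023668639 + 0.76923077² = 0.61538462
Var(Z) = 2.3333333*0.61538462 - (-1.5*0.76923077)²
= 1.4358974 - 1.3313609 = 0.10453649

0.10453649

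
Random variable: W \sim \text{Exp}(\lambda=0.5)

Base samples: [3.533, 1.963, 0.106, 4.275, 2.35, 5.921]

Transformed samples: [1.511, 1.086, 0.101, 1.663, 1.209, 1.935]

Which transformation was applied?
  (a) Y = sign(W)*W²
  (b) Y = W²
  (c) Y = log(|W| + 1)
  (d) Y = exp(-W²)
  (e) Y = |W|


Checking option (c) Y = log(|W| + 1):
  W = 3.533 -> Y = 1.511 ✓
  W = 1.963 -> Y = 1.086 ✓
  W = 0.106 -> Y = 0.101 ✓
All samples match this transformation.

(c) log(|W| + 1)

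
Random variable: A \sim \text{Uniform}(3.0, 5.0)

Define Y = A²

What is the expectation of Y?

E[A²] = Var(A) + (E[A])² = 0.33333333 + 16 = 16.333333

16.333333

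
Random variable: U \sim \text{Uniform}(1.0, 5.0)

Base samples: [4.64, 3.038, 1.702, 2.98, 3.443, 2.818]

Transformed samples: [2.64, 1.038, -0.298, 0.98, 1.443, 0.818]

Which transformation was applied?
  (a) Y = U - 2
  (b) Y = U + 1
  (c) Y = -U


Checking option (a) Y = U - 2:
  U = 4.64 -> Y = 2.64 ✓
  U = 3.038 -> Y = 1.038 ✓
  U = 1.702 -> Y = -0.298 ✓
All samples match this transformation.

(a) U - 2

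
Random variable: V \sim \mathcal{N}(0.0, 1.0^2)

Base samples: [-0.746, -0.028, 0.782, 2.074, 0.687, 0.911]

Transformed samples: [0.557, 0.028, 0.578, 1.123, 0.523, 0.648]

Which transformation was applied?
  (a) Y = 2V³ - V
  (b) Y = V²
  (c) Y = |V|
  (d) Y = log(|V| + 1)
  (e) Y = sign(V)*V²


Checking option (d) Y = log(|V| + 1):
  V = -0.746 -> Y = 0.557 ✓
  V = -0.028 -> Y = 0.028 ✓
  V = 0.782 -> Y = 0.578 ✓
All samples match this transformation.

(d) log(|V| + 1)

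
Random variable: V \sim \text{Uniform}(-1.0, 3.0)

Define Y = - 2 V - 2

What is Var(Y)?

For Y = aV + b: Var(Y) = a² * Var(V)
Var(V) = (3 + 1)^2/12 = 1.3333333
Var(Y) = (-2)² * 1.3333333 = 4 * 1.3333333 = 5.3333333

5.3333333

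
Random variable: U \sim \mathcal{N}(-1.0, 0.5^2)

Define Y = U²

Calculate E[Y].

E[U²] = Var(U) + (E[U])² = 0.25 + 1 = 1.25

1.25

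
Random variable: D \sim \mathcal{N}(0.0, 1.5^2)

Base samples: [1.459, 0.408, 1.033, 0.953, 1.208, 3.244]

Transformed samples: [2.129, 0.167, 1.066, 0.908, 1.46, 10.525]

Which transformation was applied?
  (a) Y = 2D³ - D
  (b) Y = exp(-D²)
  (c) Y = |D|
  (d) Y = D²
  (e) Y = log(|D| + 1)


Checking option (d) Y = D²:
  D = 1.459 -> Y = 2.129 ✓
  D = 0.408 -> Y = 0.167 ✓
  D = 1.033 -> Y = 1.066 ✓
All samples match this transformation.

(d) D²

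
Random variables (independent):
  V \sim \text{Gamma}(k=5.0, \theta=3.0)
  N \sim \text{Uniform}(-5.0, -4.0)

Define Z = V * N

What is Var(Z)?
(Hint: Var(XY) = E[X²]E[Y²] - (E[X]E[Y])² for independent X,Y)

Var(XY) = E[X²]E[Y²] - (E[X]E[Y])²
E[V] = 15, Var(V) = 45
E[N] = -4.5, Var(N) = 0.083333333
E[V²] = 45 + 15² = 270
E[N²] = 0.083333333 + (-4.5)² = 20.333333
Var(Z) = 270*20.333333 - (15*(-4.5))²
= 5490 - 4556.25 = 933.75

933.75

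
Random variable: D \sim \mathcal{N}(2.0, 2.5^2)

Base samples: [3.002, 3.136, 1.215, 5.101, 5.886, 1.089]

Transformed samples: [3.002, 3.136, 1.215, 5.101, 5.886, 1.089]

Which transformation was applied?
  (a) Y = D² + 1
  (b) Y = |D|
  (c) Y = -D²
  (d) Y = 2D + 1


Checking option (b) Y = |D|:
  D = 3.002 -> Y = 3.002 ✓
  D = 3.136 -> Y = 3.136 ✓
  D = 1.215 -> Y = 1.215 ✓
All samples match this transformation.

(b) |D|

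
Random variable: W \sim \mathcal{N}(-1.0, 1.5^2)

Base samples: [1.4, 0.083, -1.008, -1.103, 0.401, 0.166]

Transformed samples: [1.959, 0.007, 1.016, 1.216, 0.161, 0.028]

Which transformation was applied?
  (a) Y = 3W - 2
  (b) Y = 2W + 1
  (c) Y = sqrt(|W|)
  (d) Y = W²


Checking option (d) Y = W²:
  W = 1.4 -> Y = 1.959 ✓
  W = 0.083 -> Y = 0.007 ✓
  W = -1.008 -> Y = 1.016 ✓
All samples match this transformation.

(d) W²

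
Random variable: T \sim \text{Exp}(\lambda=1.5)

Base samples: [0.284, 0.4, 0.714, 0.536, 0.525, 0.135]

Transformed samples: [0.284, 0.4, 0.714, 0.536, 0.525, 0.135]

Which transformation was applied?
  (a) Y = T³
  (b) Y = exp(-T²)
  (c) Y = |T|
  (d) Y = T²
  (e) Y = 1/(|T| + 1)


Checking option (c) Y = |T|:
  T = 0.284 -> Y = 0.284 ✓
  T = 0.4 -> Y = 0.4 ✓
  T = 0.714 -> Y = 0.714 ✓
All samples match this transformation.

(c) |T|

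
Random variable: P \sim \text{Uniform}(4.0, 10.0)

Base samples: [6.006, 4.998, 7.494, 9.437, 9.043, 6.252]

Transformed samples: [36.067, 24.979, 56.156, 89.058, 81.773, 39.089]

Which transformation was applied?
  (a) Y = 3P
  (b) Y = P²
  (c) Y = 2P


Checking option (b) Y = P²:
  P = 6.006 -> Y = 36.067 ✓
  P = 4.998 -> Y = 24.979 ✓
  P = 7.494 -> Y = 56.156 ✓
All samples match this transformation.

(b) P²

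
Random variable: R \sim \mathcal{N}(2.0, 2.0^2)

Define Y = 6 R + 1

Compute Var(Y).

For Y = aR + b: Var(Y) = a² * Var(R)
Var(R) = 2.0^2 = 4
Var(Y) = 6² * 4 = 36 * 4 = 144

144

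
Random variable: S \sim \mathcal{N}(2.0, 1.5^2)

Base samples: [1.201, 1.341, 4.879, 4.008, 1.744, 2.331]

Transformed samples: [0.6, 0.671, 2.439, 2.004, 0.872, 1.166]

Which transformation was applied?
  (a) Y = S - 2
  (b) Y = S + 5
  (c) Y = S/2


Checking option (c) Y = S/2:
  S = 1.201 -> Y = 0.6 ✓
  S = 1.341 -> Y = 0.671 ✓
  S = 4.879 -> Y = 2.439 ✓
All samples match this transformation.

(c) S/2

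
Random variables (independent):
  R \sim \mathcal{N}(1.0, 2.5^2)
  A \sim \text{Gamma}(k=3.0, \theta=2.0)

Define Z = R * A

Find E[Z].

For independent RVs: E[XY] = E[X]*E[Y]
E[R] = 1
E[A] = 6
E[Z] = 1 * 6 = 6

6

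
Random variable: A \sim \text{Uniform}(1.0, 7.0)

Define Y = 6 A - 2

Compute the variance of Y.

For Y = aA + b: Var(Y) = a² * Var(A)
Var(A) = (7 - 1)^2/12 = 3
Var(Y) = 6² * 3 = 36 * 3 = 108

108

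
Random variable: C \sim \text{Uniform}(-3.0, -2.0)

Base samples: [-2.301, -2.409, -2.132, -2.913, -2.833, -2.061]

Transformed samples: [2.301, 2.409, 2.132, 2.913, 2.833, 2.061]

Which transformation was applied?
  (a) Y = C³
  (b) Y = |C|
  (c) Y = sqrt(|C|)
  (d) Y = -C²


Checking option (b) Y = |C|:
  C = -2.301 -> Y = 2.301 ✓
  C = -2.409 -> Y = 2.409 ✓
  C = -2.132 -> Y = 2.132 ✓
All samples match this transformation.

(b) |C|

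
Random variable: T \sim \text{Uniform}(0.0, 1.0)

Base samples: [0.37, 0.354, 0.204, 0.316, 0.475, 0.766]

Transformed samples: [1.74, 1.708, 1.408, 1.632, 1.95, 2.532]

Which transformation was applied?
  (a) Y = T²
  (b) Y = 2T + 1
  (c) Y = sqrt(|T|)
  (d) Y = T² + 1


Checking option (b) Y = 2T + 1:
  T = 0.37 -> Y = 1.74 ✓
  T = 0.354 -> Y = 1.708 ✓
  T = 0.204 -> Y = 1.408 ✓
All samples match this transformation.

(b) 2T + 1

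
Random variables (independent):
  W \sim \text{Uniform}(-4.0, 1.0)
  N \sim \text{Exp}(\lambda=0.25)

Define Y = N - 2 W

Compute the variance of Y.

For independent RVs: Var(aX + bY) = a²Var(X) + b²Var(Y)
Var(W) = 2.0833333
Var(N) = 16
Var(Y) = (-2)²*2.0833333 + 1²*16
= 4*2.0833333 + 1*16 = 24.333333

24.333333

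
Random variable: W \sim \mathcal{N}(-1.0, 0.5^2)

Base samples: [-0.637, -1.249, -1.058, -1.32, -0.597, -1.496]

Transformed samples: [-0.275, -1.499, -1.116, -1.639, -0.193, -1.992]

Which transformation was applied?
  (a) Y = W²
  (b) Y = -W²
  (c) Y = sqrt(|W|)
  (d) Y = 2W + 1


Checking option (d) Y = 2W + 1:
  W = -0.637 -> Y = -0.275 ✓
  W = -1.249 -> Y = -1.499 ✓
  W = -1.058 -> Y = -1.116 ✓
All samples match this transformation.

(d) 2W + 1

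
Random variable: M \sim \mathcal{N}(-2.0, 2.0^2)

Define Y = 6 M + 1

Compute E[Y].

For Y = 6M + 1:
E[Y] = 6 * E[M] + 1
E[M] = -2.0 = -2
E[Y] = 6 * (-2) + 1 = -11

-11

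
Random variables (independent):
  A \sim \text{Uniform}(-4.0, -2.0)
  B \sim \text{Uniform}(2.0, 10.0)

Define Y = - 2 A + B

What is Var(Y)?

For independent RVs: Var(aX + bY) = a²Var(X) + b²Var(Y)
Var(A) = 0.33333333
Var(B) = 5.3333333
Var(Y) = (-2)²*0.33333333 + 1²*5.3333333
= 4*0.33333333 + 1*5.3333333 = 6.6666667

6.6666667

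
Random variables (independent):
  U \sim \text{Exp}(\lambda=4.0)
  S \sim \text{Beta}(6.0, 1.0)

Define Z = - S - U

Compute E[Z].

E[Z] = -1*E[U] - 1*E[S]
E[U] = 0.25
E[S] = 0.85714286
E[Z] = -1*0.25 - 1*0.85714286 = -1.1071429

-1.1071429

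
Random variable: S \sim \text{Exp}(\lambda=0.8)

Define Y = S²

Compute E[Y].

E[S²] = Var(S) + (E[S])² = 1.5625 + 1.5625 = 3.125

3.125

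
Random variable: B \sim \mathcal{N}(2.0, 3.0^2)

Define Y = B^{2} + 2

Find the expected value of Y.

E[Y] = 1*E[B²] + 2
E[B] = 2
E[B²] = Var(B) + (E[B])² = 9 + 4 = 13
E[Y] = 1*13 + 2 = 15

15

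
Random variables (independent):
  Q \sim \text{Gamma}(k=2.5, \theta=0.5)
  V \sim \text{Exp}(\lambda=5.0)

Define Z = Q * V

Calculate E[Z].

For independent RVs: E[XY] = E[X]*E[Y]
E[Q] = 1.25
E[V] = 0.2
E[Z] = 1.25 * 0.2 = 0.25

0.25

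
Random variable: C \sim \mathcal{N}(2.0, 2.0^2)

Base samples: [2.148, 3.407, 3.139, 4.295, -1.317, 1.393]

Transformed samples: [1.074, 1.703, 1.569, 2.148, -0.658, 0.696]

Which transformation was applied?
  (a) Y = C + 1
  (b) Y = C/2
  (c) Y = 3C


Checking option (b) Y = C/2:
  C = 2.148 -> Y = 1.074 ✓
  C = 3.407 -> Y = 1.703 ✓
  C = 3.139 -> Y = 1.569 ✓
All samples match this transformation.

(b) C/2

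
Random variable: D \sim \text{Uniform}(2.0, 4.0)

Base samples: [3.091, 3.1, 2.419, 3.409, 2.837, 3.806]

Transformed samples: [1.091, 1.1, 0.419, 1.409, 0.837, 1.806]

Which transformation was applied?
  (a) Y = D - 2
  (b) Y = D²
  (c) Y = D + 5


Checking option (a) Y = D - 2:
  D = 3.091 -> Y = 1.091 ✓
  D = 3.1 -> Y = 1.1 ✓
  D = 2.419 -> Y = 0.419 ✓
All samples match this transformation.

(a) D - 2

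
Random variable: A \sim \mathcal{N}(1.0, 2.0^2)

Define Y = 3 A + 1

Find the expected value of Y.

For Y = 3A + 1:
E[Y] = 3 * E[A] + 1
E[A] = 1.0 = 1
E[Y] = 3 * 1 + 1 = 4

4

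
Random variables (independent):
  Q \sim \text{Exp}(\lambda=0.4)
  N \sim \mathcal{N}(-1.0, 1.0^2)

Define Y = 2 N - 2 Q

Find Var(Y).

For independent RVs: Var(aX + bY) = a²Var(X) + b²Var(Y)
Var(Q) = 6.25
Var(N) = 1
Var(Y) = (-2)²*6.25 + 2²*1
= 4*6.25 + 4*1 = 29

29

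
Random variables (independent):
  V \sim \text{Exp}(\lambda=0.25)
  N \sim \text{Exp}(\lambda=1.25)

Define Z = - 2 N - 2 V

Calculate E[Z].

E[Z] = -2*E[V] - 2*E[N]
E[V] = 4
E[N] = 0.8
E[Z] = -2*4 - 2*0.8 = -9.6

-9.6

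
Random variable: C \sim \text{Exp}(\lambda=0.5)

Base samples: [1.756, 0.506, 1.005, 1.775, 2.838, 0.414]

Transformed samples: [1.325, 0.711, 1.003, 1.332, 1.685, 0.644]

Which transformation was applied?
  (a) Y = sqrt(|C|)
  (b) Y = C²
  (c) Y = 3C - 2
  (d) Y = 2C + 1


Checking option (a) Y = sqrt(|C|):
  C = 1.756 -> Y = 1.325 ✓
  C = 0.506 -> Y = 0.711 ✓
  C = 1.005 -> Y = 1.003 ✓
All samples match this transformation.

(a) sqrt(|C|)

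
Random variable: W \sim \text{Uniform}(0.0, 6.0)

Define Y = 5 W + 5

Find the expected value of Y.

For Y = 5W + 5:
E[Y] = 5 * E[W] + 5
E[W] = (0 + 6)/2 = 3
E[Y] = 5 * 3 + 5 = 20

20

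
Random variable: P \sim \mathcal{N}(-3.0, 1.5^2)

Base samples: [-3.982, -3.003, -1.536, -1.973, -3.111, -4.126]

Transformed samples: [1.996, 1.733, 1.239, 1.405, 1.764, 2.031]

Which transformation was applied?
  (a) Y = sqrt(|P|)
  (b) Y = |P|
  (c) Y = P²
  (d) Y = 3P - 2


Checking option (a) Y = sqrt(|P|):
  P = -3.982 -> Y = 1.996 ✓
  P = -3.003 -> Y = 1.733 ✓
  P = -1.536 -> Y = 1.239 ✓
All samples match this transformation.

(a) sqrt(|P|)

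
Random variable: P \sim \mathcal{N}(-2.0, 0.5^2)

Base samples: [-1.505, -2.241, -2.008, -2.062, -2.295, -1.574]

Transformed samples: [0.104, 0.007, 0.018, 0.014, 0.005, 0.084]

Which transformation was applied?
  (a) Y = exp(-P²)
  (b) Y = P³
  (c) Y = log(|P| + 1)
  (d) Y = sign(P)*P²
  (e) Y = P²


Checking option (a) Y = exp(-P²):
  P = -1.505 -> Y = 0.104 ✓
  P = -2.241 -> Y = 0.007 ✓
  P = -2.008 -> Y = 0.018 ✓
All samples match this transformation.

(a) exp(-P²)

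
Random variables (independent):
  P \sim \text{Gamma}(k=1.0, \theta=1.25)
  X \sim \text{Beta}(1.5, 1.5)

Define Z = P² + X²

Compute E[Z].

E[Z] = E[P²] + E[X²]
E[P²] = Var(P) + E[P]² = 1.5625 + 1.5625 = 3.125
E[X²] = Var(X) + E[X]² = 0.0625 + 0.25 = 0.3125
E[Z] = 3.125 + 0.3125 = 3.4375

3.4375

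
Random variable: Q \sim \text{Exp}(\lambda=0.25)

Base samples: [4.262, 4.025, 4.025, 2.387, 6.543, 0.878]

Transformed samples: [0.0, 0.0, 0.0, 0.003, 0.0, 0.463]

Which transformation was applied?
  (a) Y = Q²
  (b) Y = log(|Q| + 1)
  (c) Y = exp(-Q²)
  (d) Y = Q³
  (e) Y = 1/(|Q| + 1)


Checking option (c) Y = exp(-Q²):
  Q = 4.262 -> Y = 0.0 ✓
  Q = 4.025 -> Y = 0.0 ✓
  Q = 4.025 -> Y = 0.0 ✓
All samples match this transformation.

(c) exp(-Q²)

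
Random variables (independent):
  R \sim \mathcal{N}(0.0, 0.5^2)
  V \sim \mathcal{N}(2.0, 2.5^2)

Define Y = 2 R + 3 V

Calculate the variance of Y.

For independent RVs: Var(aX + bY) = a²Var(X) + b²Var(Y)
Var(R) = 0.25
Var(V) = 6.25
Var(Y) = 2²*0.25 + 3²*6.25
= 4*0.25 + 9*6.25 = 57.25

57.25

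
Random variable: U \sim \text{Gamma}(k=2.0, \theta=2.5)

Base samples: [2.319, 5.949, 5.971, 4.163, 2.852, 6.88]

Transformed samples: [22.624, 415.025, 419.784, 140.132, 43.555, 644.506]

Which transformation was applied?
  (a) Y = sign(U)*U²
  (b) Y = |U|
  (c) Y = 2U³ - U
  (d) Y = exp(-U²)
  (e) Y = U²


Checking option (c) Y = 2U³ - U:
  U = 2.319 -> Y = 22.624 ✓
  U = 5.949 -> Y = 415.025 ✓
  U = 5.971 -> Y = 419.784 ✓
All samples match this transformation.

(c) 2U³ - U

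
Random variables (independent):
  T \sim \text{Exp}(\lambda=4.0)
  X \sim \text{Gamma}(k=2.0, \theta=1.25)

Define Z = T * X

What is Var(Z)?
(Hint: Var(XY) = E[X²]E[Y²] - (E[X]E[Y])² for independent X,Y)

Var(XY) = E[X²]E[Y²] - (E[X]E[Y])²
E[T] = 0.25, Var(T) = 0.0625
E[X] = 2.5, Var(X) = 3.125
E[T²] = 0.0625 + 0.25² = 0.125
E[X²] = 3.125 + 2.5² = 9.375
Var(Z) = 0.125*9.375 - (0.25*2.5)²
= 1.171875 - 0.390625 = 0.78125

0.78125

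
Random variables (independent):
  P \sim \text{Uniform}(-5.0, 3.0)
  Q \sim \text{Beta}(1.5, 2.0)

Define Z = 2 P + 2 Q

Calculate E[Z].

E[Z] = 2*E[P] + 2*E[Q]
E[P] = -1
E[Q] = 0.42857143
E[Z] = 2*(-1) + 2*0.42857143 = -1.1428571

-1.1428571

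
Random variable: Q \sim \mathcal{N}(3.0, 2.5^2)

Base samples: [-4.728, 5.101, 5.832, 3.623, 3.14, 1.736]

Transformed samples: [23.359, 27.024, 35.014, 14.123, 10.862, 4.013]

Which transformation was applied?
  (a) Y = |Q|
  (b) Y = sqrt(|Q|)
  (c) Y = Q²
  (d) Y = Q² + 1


Checking option (d) Y = Q² + 1:
  Q = -4.728 -> Y = 23.359 ✓
  Q = 5.101 -> Y = 27.024 ✓
  Q = 5.832 -> Y = 35.014 ✓
All samples match this transformation.

(d) Q² + 1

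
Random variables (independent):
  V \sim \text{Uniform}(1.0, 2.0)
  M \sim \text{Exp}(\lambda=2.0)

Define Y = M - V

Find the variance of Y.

For independent RVs: Var(aX + bY) = a²Var(X) + b²Var(Y)
Var(V) = 0.083333333
Var(M) = 0.25
Var(Y) = (-1)²*0.083333333 + 1²*0.25
= 1*0.083333333 + 1*0.25 = 0.33333333

0.33333333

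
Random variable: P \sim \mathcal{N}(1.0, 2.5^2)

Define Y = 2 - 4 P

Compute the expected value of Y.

For Y = -4P + 2:
E[Y] = -4 * E[P] + 2
E[P] = 1.0 = 1
E[Y] = -4 * 1 + 2 = -2

-2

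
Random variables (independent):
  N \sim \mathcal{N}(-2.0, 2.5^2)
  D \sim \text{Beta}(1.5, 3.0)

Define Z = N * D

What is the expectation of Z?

For independent RVs: E[XY] = E[X]*E[Y]
E[N] = -2
E[D] = 0.33333333
E[Z] = -2 * 0.33333333 = -0.66666667

-0.66666667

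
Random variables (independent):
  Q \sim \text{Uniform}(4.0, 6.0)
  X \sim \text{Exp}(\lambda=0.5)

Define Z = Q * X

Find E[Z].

For independent RVs: E[XY] = E[X]*E[Y]
E[Q] = 5
E[X] = 2
E[Z] = 5 * 2 = 10

10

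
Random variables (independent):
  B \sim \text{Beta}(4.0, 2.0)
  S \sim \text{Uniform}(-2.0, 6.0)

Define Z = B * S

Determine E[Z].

For independent RVs: E[XY] = E[X]*E[Y]
E[B] = 0.66666667
E[S] = 2
E[Z] = 0.66666667 * 2 = 1.3333333

1.3333333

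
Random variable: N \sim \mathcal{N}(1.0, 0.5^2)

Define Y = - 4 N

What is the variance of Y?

For Y = aN + b: Var(Y) = a² * Var(N)
Var(N) = 0.5^2 = 0.25
Var(Y) = (-4)² * 0.25 = 16 * 0.25 = 4

4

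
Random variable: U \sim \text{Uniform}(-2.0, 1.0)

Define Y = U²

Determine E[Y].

Using E[X²] = Var(X) + (E[X])²:
E[U] = -0.5
Var(U) = (1 + 2)^2/12 = 0.75
E[U²] = 0.75 + (-0.5)² = 0.75 + 0.25 = 1

1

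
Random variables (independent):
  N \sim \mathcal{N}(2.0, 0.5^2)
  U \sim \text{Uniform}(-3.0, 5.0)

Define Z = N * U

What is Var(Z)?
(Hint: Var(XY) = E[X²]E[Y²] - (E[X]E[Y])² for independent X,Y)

Var(XY) = E[X²]E[Y²] - (E[X]E[Y])²
E[N] = 2, Var(N) = 0.25
E[U] = 1, Var(U) = 5.3333333
E[N²] = 0.25 + 2² = 4.25
E[U²] = 5.3333333 + 1² = 6.3333333
Var(Z) = 4.25*6.3333333 - (2*1)²
= 26.916667 - 4 = 22.916667

22.916667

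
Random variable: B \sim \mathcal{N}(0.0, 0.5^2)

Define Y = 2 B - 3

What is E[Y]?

For Y = 2B - 3:
E[Y] = 2 * E[B] - 3
E[B] = 0.0 = 0
E[Y] = 2 * 0 - 3 = -3

-3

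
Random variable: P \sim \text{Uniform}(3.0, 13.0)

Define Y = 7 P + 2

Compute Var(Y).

For Y = aP + b: Var(Y) = a² * Var(P)
Var(P) = (13 - 3)^2/12 = 8.3333333
Var(Y) = 7² * 8.3333333 = 49 * 8.3333333 = 408.33333

408.33333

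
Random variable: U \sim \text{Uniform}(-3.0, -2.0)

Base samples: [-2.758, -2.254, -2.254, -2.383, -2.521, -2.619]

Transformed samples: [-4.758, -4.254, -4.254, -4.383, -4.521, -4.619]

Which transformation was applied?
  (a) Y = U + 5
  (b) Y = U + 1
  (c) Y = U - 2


Checking option (c) Y = U - 2:
  U = -2.758 -> Y = -4.758 ✓
  U = -2.254 -> Y = -4.254 ✓
  U = -2.254 -> Y = -4.254 ✓
All samples match this transformation.

(c) U - 2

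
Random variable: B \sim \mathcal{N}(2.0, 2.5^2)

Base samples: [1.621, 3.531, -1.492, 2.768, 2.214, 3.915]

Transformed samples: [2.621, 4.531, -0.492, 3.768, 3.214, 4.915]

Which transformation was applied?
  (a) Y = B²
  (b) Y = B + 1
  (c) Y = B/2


Checking option (b) Y = B + 1:
  B = 1.621 -> Y = 2.621 ✓
  B = 3.531 -> Y = 4.531 ✓
  B = -1.492 -> Y = -0.492 ✓
All samples match this transformation.

(b) B + 1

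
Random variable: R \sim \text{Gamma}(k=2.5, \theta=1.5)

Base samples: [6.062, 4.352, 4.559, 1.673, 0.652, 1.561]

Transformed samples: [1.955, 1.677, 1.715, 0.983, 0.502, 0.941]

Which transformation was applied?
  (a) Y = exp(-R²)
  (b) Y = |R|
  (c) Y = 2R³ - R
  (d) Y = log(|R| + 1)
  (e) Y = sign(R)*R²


Checking option (d) Y = log(|R| + 1):
  R = 6.062 -> Y = 1.955 ✓
  R = 4.352 -> Y = 1.677 ✓
  R = 4.559 -> Y = 1.715 ✓
All samples match this transformation.

(d) log(|R| + 1)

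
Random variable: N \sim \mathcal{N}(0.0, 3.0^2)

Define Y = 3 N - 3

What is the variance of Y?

For Y = aN + b: Var(Y) = a² * Var(N)
Var(N) = 3.0^2 = 9
Var(Y) = 3² * 9 = 9 * 9 = 81

81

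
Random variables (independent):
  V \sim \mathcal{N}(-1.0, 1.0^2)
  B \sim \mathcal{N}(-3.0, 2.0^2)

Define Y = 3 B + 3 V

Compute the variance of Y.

For independent RVs: Var(aX + bY) = a²Var(X) + b²Var(Y)
Var(V) = 1
Var(B) = 4
Var(Y) = 3²*1 + 3²*4
= 9*1 + 9*4 = 45

45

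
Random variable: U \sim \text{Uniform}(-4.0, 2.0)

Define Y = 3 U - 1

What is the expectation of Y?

For Y = 3U - 1:
E[Y] = 3 * E[U] - 1
E[U] = (-4 + 2)/2 = -1
E[Y] = 3 * (-1) - 1 = -4

-4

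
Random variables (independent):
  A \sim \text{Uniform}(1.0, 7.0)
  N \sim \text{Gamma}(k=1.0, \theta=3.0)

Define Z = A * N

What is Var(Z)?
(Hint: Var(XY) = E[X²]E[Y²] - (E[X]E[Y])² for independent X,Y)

Var(XY) = E[X²]E[Y²] - (E[X]E[Y])²
E[A] = 4, Var(A) = 3
E[N] = 3, Var(N) = 9
E[A²] = 3 + 4² = 19
E[N²] = 9 + 3² = 18
Var(Z) = 19*18 - (4*3)²
= 342 - 144 = 198

198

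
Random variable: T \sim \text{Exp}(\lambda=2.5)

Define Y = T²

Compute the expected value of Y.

Using E[X²] = Var(X) + (E[X])²:
E[T] = 0.4
Var(T) = 1/2.5^2 = 0.16
E[T²] = 0.16 + 0.4² = 0.16 + 0.16 = 0.32

0.32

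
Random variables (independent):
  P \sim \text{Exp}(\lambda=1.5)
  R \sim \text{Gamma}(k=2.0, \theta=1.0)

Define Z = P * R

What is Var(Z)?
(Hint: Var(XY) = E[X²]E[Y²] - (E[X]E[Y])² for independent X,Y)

Var(XY) = E[X²]E[Y²] - (E[X]E[Y])²
E[P] = 0.66666667, Var(P) = 0.44444444
E[R] = 2, Var(R) = 2
E[P²] = 0.44444444 + 0.66666667² = 0.88888889
E[R²] = 2 + 2² = 6
Var(Z) = 0.88888889*6 - (0.66666667*2)²
= 5.3333333 - 1.7777778 = 3.5555556

3.5555556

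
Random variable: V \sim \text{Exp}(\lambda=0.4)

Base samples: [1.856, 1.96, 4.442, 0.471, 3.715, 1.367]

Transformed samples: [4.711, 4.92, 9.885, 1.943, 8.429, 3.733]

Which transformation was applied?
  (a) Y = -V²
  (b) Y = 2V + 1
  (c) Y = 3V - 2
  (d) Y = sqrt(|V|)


Checking option (b) Y = 2V + 1:
  V = 1.856 -> Y = 4.711 ✓
  V = 1.96 -> Y = 4.92 ✓
  V = 4.442 -> Y = 9.885 ✓
All samples match this transformation.

(b) 2V + 1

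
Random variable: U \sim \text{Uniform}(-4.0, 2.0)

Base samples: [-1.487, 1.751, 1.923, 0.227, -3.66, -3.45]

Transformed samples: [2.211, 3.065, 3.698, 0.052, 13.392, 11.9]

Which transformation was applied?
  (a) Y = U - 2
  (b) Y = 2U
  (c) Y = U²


Checking option (c) Y = U²:
  U = -1.487 -> Y = 2.211 ✓
  U = 1.751 -> Y = 3.065 ✓
  U = 1.923 -> Y = 3.698 ✓
All samples match this transformation.

(c) U²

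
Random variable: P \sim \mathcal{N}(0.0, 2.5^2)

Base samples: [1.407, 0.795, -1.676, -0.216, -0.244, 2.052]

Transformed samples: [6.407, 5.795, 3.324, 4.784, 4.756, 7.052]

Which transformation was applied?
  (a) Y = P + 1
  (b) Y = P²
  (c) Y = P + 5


Checking option (c) Y = P + 5:
  P = 1.407 -> Y = 6.407 ✓
  P = 0.795 -> Y = 5.795 ✓
  P = -1.676 -> Y = 3.324 ✓
All samples match this transformation.

(c) P + 5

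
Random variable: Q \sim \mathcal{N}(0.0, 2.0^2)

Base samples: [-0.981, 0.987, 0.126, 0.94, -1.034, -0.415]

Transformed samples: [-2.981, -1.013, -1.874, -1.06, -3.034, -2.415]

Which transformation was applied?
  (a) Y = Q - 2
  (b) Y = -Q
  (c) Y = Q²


Checking option (a) Y = Q - 2:
  Q = -0.981 -> Y = -2.981 ✓
  Q = 0.987 -> Y = -1.013 ✓
  Q = 0.126 -> Y = -1.874 ✓
All samples match this transformation.

(a) Q - 2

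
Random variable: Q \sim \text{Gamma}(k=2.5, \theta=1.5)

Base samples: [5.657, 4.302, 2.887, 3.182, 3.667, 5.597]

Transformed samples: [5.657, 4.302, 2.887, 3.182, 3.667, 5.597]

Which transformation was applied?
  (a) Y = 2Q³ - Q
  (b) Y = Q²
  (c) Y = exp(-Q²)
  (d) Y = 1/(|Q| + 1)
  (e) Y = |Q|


Checking option (e) Y = |Q|:
  Q = 5.657 -> Y = 5.657 ✓
  Q = 4.302 -> Y = 4.302 ✓
  Q = 2.887 -> Y = 2.887 ✓
All samples match this transformation.

(e) |Q|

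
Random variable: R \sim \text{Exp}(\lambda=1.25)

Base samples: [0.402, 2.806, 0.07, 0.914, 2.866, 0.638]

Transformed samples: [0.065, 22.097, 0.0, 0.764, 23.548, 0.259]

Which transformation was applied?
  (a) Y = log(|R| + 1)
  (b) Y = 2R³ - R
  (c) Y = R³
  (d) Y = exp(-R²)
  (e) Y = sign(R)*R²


Checking option (c) Y = R³:
  R = 0.402 -> Y = 0.065 ✓
  R = 2.806 -> Y = 22.097 ✓
  R = 0.07 -> Y = 0.0 ✓
All samples match this transformation.

(c) R³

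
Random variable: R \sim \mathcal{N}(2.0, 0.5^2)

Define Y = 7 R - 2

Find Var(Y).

For Y = aR + b: Var(Y) = a² * Var(R)
Var(R) = 0.5^2 = 0.25
Var(Y) = 7² * 0.25 = 49 * 0.25 = 12.25

12.25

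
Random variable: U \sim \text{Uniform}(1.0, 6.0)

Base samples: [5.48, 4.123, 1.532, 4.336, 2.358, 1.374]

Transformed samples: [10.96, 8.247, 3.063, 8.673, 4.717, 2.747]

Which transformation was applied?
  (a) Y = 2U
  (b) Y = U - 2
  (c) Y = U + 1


Checking option (a) Y = 2U:
  U = 5.48 -> Y = 10.96 ✓
  U = 4.123 -> Y = 8.247 ✓
  U = 1.532 -> Y = 3.063 ✓
All samples match this transformation.

(a) 2U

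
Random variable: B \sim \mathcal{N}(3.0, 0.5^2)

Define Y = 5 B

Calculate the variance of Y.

For Y = aB + b: Var(Y) = a² * Var(B)
Var(B) = 0.5^2 = 0.25
Var(Y) = 5² * 0.25 = 25 * 0.25 = 6.25

6.25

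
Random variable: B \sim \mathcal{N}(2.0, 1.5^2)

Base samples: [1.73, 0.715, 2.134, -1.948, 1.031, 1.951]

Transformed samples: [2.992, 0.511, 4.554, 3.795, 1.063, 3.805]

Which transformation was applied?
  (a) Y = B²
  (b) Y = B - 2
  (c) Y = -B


Checking option (a) Y = B²:
  B = 1.73 -> Y = 2.992 ✓
  B = 0.715 -> Y = 0.511 ✓
  B = 2.134 -> Y = 4.554 ✓
All samples match this transformation.

(a) B²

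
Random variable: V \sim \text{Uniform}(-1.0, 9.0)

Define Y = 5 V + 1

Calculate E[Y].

For Y = 5V + 1:
E[Y] = 5 * E[V] + 1
E[V] = (-1 + 9)/2 = 4
E[Y] = 5 * 4 + 1 = 21

21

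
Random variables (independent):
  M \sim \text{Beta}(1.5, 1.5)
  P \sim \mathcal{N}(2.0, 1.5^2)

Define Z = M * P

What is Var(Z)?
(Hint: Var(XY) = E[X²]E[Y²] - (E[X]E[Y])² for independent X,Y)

Var(XY) = E[X²]E[Y²] - (E[X]E[Y])²
E[M] = 0.5, Var(M) = 0.0625
E[P] = 2, Var(P) = 2.25
E[M²] = 0.0625 + 0.5² = 0.3125
E[P²] = 2.25 + 2² = 6.25
Var(Z) = 0.3125*6.25 - (0.5*2)²
= 1.953125 - 1 = 0.953125

0.953125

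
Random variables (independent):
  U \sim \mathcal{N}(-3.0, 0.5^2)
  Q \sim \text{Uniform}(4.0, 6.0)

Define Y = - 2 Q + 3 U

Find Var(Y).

For independent RVs: Var(aX + bY) = a²Var(X) + b²Var(Y)
Var(U) = 0.25
Var(Q) = 0.33333333
Var(Y) = 3²*0.25 + (-2)²*0.33333333
= 9*0.25 + 4*0.33333333 = 3.5833333

3.5833333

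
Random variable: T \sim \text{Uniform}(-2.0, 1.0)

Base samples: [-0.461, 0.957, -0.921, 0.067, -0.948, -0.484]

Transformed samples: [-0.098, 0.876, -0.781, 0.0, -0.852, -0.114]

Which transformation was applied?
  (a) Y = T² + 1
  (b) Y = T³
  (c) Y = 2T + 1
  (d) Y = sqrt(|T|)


Checking option (b) Y = T³:
  T = -0.461 -> Y = -0.098 ✓
  T = 0.957 -> Y = 0.876 ✓
  T = -0.921 -> Y = -0.781 ✓
All samples match this transformation.

(b) T³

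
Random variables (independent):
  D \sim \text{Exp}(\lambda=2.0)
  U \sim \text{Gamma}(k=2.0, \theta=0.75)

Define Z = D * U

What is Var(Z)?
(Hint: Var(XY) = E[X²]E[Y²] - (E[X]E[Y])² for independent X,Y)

Var(XY) = E[X²]E[Y²] - (E[X]E[Y])²
E[D] = 0.5, Var(D) = 0.25
E[U] = 1.5, Var(U) = 1.125
E[D²] = 0.25 + 0.5² = 0.5
E[U²] = 1.125 + 1.5² = 3.375
Var(Z) = 0.5*3.375 - (0.5*1.5)²
= 1.6875 - 0.5625 = 1.125

1.125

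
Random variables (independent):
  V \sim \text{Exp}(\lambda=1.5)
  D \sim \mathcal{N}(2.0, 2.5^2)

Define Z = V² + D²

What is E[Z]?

E[Z] = E[V²] + E[D²]
E[V²] = Var(V) + E[V]² = 0.44444444 + 0.44444444 = 0.88888889
E[D²] = Var(D) + E[D]² = 6.25 + 4 = 10.25
E[Z] = 0.88888889 + 10.25 = 11.138889

11.138889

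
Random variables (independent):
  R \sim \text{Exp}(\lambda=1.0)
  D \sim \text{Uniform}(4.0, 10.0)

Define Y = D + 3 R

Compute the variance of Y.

For independent RVs: Var(aX + bY) = a²Var(X) + b²Var(Y)
Var(R) = 1
Var(D) = 3
Var(Y) = 3²*1 + 1²*3
= 9*1 + 1*3 = 12

12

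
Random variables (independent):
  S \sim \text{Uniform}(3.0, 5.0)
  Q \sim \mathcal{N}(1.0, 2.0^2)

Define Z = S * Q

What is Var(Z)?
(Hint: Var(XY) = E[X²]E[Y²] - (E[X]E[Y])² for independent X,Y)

Var(XY) = E[X²]E[Y²] - (E[X]E[Y])²
E[S] = 4, Var(S) = 0.33333333
E[Q] = 1, Var(Q) = 4
E[S²] = 0.33333333 + 4² = 16.333333
E[Q²] = 4 + 1² = 5
Var(Z) = 16.333333*5 - (4*1)²
= 81.666667 - 16 = 65.666667

65.666667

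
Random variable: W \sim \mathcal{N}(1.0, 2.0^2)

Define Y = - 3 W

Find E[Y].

For Y = -3W:
E[Y] = -3 * E[W]
E[W] = 1.0 = 1
E[Y] = -3 * 1 = -3

-3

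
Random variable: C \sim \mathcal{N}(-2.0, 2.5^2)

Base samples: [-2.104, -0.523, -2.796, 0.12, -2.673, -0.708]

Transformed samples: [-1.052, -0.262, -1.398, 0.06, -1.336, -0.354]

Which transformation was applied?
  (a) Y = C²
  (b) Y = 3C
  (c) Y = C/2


Checking option (c) Y = C/2:
  C = -2.104 -> Y = -1.052 ✓
  C = -0.523 -> Y = -0.262 ✓
  C = -2.796 -> Y = -1.398 ✓
All samples match this transformation.

(c) C/2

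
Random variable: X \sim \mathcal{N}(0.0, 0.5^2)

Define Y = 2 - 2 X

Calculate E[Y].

For Y = -2X + 2:
E[Y] = -2 * E[X] + 2
E[X] = 0.0 = 0
E[Y] = -2 * 0 + 2 = 2

2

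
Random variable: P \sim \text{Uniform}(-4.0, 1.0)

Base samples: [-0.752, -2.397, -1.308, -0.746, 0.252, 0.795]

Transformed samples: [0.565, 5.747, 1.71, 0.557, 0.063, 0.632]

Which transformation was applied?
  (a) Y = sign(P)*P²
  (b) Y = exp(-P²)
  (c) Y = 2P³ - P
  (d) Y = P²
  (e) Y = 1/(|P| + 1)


Checking option (d) Y = P²:
  P = -0.752 -> Y = 0.565 ✓
  P = -2.397 -> Y = 5.747 ✓
  P = -1.308 -> Y = 1.71 ✓
All samples match this transformation.

(d) P²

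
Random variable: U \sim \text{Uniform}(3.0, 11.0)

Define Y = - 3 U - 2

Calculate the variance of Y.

For Y = aU + b: Var(Y) = a² * Var(U)
Var(U) = (11 - 3)^2/12 = 5.3333333
Var(Y) = (-3)² * 5.3333333 = 9 * 5.3333333 = 48

48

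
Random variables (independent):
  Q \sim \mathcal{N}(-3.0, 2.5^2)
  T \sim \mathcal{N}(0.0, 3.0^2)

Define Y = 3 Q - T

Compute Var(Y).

For independent RVs: Var(aX + bY) = a²Var(X) + b²Var(Y)
Var(Q) = 6.25
Var(T) = 9
Var(Y) = 3²*6.25 + (-1)²*9
= 9*6.25 + 1*9 = 65.25

65.25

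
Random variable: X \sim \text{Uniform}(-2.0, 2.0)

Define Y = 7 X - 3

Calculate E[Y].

For Y = 7X - 3:
E[Y] = 7 * E[X] - 3
E[X] = (-2 + 2)/2 = 0
E[Y] = 7 * 0 - 3 = -3

-3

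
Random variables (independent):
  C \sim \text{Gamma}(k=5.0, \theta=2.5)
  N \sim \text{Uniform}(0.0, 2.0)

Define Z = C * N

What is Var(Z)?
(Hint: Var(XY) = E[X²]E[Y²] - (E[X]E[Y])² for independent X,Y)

Var(XY) = E[X²]E[Y²] - (E[X]E[Y])²
E[C] = 12.5, Var(C) = 31.25
E[N] = 1, Var(N) = 0.33333333
E[C²] = 31.25 + 12.5² = 187.5
E[N²] = 0.33333333 + 1² = 1.3333333
Var(Z) = 187.5*1.3333333 - (12.5*1)²
= 250 - 156.25 = 93.75

93.75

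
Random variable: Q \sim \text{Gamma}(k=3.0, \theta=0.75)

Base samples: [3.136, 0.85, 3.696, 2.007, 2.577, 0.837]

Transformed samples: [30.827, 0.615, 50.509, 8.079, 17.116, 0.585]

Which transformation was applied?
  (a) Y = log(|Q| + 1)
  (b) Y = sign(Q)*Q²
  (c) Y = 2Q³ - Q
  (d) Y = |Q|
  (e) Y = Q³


Checking option (e) Y = Q³:
  Q = 3.136 -> Y = 30.827 ✓
  Q = 0.85 -> Y = 0.615 ✓
  Q = 3.696 -> Y = 50.509 ✓
All samples match this transformation.

(e) Q³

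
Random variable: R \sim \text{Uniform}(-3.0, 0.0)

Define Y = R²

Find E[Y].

E[R²] = Var(R) + (E[R])² = 0.75 + 2.25 = 3

3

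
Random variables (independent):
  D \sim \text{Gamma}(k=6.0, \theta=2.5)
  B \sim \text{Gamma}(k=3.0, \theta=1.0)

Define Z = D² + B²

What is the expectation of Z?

E[Z] = E[D²] + E[B²]
E[D²] = Var(D) + E[D]² = 37.5 + 225 = 262.5
E[B²] = Var(B) + E[B]² = 3 + 9 = 12
E[Z] = 262.5 + 12 = 274.5

274.5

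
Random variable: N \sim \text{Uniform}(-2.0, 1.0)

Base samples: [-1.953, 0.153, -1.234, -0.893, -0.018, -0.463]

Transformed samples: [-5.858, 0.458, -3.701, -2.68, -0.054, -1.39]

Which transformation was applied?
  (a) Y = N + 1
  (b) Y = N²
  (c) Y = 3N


Checking option (c) Y = 3N:
  N = -1.953 -> Y = -5.858 ✓
  N = 0.153 -> Y = 0.458 ✓
  N = -1.234 -> Y = -3.701 ✓
All samples match this transformation.

(c) 3N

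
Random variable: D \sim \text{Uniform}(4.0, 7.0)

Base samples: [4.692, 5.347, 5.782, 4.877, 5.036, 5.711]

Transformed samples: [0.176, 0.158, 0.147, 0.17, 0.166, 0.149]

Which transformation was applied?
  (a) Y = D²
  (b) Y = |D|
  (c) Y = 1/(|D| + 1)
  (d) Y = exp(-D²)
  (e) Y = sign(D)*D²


Checking option (c) Y = 1/(|D| + 1):
  D = 4.692 -> Y = 0.176 ✓
  D = 5.347 -> Y = 0.158 ✓
  D = 5.782 -> Y = 0.147 ✓
All samples match this transformation.

(c) 1/(|D| + 1)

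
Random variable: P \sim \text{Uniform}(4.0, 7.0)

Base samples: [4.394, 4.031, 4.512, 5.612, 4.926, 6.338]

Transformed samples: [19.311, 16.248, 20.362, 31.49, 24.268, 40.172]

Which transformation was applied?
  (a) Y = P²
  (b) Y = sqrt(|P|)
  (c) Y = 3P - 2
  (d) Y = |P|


Checking option (a) Y = P²:
  P = 4.394 -> Y = 19.311 ✓
  P = 4.031 -> Y = 16.248 ✓
  P = 4.512 -> Y = 20.362 ✓
All samples match this transformation.

(a) P²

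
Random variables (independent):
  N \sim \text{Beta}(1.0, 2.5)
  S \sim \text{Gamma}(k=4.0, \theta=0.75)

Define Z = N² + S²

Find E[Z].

E[Z] = E[N²] + E[S²]
E[N²] = Var(N) + E[N]² = 0.045351474 + 0.081632653 = 0.12698413
E[S²] = Var(S) + E[S]² = 2.25 + 9 = 11.25
E[Z] = 0.12698413 + 11.25 = 11.376984

11.376984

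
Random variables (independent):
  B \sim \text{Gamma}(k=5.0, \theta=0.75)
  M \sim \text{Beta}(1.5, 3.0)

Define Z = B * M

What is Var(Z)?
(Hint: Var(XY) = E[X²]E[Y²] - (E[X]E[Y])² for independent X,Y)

Var(XY) = E[X²]E[Y²] - (E[X]E[Y])²
E[B] = 3.75, Var(B) = 2.8125
E[M] = 0.33333333, Var(M) = 0.04040404
E[B²] = 2.8125 + 3.75² = 16.875
E[M²] = 0.04040404 + 0.33333333² = 0.15151515
Var(Z) = 16.875*0.15151515 - (3.75*0.33333333)²
= 2.5568182 - 1.5625 = 0.99431818

0.99431818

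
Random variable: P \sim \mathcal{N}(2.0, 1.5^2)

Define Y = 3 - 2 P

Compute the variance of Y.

For Y = aP + b: Var(Y) = a² * Var(P)
Var(P) = 1.5^2 = 2.25
Var(Y) = (-2)² * 2.25 = 4 * 2.25 = 9

9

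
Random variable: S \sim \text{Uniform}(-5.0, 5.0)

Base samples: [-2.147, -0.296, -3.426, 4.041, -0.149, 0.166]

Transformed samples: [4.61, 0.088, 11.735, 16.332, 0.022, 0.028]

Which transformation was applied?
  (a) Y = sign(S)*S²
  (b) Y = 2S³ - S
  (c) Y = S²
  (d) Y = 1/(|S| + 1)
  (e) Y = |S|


Checking option (c) Y = S²:
  S = -2.147 -> Y = 4.61 ✓
  S = -0.296 -> Y = 0.088 ✓
  S = -3.426 -> Y = 11.735 ✓
All samples match this transformation.

(c) S²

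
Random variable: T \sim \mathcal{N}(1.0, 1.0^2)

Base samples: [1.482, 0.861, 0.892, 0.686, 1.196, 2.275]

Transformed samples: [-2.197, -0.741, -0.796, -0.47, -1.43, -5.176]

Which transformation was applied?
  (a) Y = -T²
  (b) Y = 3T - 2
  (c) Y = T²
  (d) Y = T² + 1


Checking option (a) Y = -T²:
  T = 1.482 -> Y = -2.197 ✓
  T = 0.861 -> Y = -0.741 ✓
  T = 0.892 -> Y = -0.796 ✓
All samples match this transformation.

(a) -T²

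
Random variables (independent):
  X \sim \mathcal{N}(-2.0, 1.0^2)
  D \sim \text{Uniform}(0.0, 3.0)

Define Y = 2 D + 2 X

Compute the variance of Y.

For independent RVs: Var(aX + bY) = a²Var(X) + b²Var(Y)
Var(X) = 1
Var(D) = 0.75
Var(Y) = 2²*1 + 2²*0.75
= 4*1 + 4*0.75 = 7

7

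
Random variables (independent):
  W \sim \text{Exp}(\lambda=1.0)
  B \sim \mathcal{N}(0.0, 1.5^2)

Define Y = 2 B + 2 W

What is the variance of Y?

For independent RVs: Var(aX + bY) = a²Var(X) + b²Var(Y)
Var(W) = 1
Var(B) = 2.25
Var(Y) = 2²*1 + 2²*2.25
= 4*1 + 4*2.25 = 13

13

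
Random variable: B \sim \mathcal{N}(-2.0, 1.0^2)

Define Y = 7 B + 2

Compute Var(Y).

For Y = aB + b: Var(Y) = a² * Var(B)
Var(B) = 1.0^2 = 1
Var(Y) = 7² * 1 = 49 * 1 = 49

49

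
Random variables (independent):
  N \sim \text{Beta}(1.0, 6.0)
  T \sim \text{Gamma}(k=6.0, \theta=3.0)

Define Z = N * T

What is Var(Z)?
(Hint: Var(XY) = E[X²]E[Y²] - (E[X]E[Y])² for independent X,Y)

Var(XY) = E[X²]E[Y²] - (E[X]E[Y])²
E[N] = 0.14285714, Var(N) = 0.015306122
E[T] = 18, Var(T) = 54
E[N²] = 0.015306122 + 0.14285714² = 0.035714286
E[T²] = 54 + 18² = 378
Var(Z) = 0.035714286*378 - (0.14285714*18)²
= 13.5 - 6.6122449 = 6.8877551

6.8877551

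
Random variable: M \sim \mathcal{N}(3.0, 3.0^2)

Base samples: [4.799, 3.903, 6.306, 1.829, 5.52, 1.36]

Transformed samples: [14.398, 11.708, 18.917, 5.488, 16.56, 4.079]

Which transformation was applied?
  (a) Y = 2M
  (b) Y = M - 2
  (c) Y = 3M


Checking option (c) Y = 3M:
  M = 4.799 -> Y = 14.398 ✓
  M = 3.903 -> Y = 11.708 ✓
  M = 6.306 -> Y = 18.917 ✓
All samples match this transformation.

(c) 3M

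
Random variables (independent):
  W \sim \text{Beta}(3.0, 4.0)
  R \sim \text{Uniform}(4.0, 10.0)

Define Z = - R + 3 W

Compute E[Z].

E[Z] = 3*E[W] - 1*E[R]
E[W] = 0.42857143
E[R] = 7
E[Z] = 3*0.42857143 - 1*7 = -5.7142857

-5.7142857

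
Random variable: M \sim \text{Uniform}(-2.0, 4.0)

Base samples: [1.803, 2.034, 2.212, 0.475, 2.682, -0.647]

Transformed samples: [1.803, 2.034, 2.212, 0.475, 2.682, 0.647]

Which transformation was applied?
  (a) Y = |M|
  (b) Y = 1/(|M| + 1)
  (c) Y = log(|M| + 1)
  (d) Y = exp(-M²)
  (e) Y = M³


Checking option (a) Y = |M|:
  M = 1.803 -> Y = 1.803 ✓
  M = 2.034 -> Y = 2.034 ✓
  M = 2.212 -> Y = 2.212 ✓
All samples match this transformation.

(a) |M|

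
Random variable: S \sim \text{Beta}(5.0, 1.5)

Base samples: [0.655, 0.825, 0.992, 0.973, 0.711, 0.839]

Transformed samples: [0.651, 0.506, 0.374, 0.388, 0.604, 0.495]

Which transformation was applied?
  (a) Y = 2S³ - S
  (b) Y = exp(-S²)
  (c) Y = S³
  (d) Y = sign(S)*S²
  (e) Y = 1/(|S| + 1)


Checking option (b) Y = exp(-S²):
  S = 0.655 -> Y = 0.651 ✓
  S = 0.825 -> Y = 0.506 ✓
  S = 0.992 -> Y = 0.374 ✓
All samples match this transformation.

(b) exp(-S²)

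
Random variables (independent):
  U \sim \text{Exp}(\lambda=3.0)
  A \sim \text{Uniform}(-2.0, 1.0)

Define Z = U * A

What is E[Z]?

For independent RVs: E[XY] = E[X]*E[Y]
E[U] = 0.33333333
E[A] = -0.5
E[Z] = 0.33333333 * (-0.5) = -0.16666667

-0.16666667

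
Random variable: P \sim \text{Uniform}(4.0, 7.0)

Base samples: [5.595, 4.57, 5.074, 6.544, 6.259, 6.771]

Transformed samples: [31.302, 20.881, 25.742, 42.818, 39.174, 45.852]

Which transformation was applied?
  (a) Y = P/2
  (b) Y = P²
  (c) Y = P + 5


Checking option (b) Y = P²:
  P = 5.595 -> Y = 31.302 ✓
  P = 4.57 -> Y = 20.881 ✓
  P = 5.074 -> Y = 25.742 ✓
All samples match this transformation.

(b) P²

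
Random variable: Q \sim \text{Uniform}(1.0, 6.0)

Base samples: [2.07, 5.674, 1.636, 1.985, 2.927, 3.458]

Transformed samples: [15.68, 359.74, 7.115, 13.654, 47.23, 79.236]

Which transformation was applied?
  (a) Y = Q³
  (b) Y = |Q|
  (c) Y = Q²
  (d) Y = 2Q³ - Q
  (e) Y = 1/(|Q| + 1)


Checking option (d) Y = 2Q³ - Q:
  Q = 2.07 -> Y = 15.68 ✓
  Q = 5.674 -> Y = 359.74 ✓
  Q = 1.636 -> Y = 7.115 ✓
All samples match this transformation.

(d) 2Q³ - Q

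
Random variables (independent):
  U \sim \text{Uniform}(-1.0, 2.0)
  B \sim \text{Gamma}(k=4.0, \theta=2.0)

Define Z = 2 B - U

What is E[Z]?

E[Z] = -1*E[U] + 2*E[B]
E[U] = 0.5
E[B] = 8
E[Z] = -1*0.5 + 2*8 = 15.5

15.5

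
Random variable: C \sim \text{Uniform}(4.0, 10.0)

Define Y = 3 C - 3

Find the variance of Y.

For Y = aC + b: Var(Y) = a² * Var(C)
Var(C) = (10 - 4)^2/12 = 3
Var(Y) = 3² * 3 = 9 * 3 = 27

27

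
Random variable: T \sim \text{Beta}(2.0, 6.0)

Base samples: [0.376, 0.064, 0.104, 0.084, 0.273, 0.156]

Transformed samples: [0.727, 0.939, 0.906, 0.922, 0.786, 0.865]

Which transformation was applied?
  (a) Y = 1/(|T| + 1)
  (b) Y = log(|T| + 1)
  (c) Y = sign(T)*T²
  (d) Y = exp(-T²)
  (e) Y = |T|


Checking option (a) Y = 1/(|T| + 1):
  T = 0.376 -> Y = 0.727 ✓
  T = 0.064 -> Y = 0.939 ✓
  T = 0.104 -> Y = 0.906 ✓
All samples match this transformation.

(a) 1/(|T| + 1)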